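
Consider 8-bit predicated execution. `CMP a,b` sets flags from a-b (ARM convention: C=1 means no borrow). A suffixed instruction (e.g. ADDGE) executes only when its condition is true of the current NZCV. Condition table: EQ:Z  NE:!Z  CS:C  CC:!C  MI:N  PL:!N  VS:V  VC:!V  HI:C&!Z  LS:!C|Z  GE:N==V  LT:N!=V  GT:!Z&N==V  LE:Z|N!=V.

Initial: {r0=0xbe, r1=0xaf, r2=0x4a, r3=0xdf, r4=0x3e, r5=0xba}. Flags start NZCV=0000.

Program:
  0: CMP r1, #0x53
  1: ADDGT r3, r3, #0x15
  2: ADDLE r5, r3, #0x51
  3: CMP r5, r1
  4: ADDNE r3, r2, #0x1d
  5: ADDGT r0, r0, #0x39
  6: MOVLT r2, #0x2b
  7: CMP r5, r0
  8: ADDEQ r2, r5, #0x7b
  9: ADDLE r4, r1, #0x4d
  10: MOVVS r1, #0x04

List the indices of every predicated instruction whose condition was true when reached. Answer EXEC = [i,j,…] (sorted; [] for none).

EXEC = [2,4,5]

[0] flags=0011 → (cmp)
[1] flags=0011 GT?F → skip
[2] flags=0011 LE?T → r5=0x30
[3] flags=1001 → (cmp)
[4] flags=1001 NE?T → r3=0x67
[5] flags=1001 GT?T → r0=0xf7
[6] flags=1001 LT?F → skip
[7] flags=0000 → (cmp)
[8] flags=0000 EQ?F → skip
[9] flags=0000 LE?F → skip
[10] flags=0000 VS?F → skip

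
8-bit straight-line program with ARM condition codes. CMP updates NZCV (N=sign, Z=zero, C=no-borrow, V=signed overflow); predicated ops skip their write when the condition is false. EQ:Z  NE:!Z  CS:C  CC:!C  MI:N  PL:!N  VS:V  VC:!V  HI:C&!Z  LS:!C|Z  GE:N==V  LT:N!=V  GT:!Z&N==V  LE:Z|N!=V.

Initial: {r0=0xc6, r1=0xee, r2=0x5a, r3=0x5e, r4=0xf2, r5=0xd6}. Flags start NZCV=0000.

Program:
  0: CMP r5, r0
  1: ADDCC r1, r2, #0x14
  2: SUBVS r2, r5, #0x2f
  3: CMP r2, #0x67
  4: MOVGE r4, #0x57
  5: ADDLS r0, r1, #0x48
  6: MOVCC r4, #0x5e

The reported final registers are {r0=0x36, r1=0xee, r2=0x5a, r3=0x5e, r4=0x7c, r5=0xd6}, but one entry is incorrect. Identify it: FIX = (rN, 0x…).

FIX = (r4, 0x5e)

[0] flags=0010 → (cmp)
[1] flags=0010 CC?F → skip
[2] flags=0010 VS?F → skip
[3] flags=1000 → (cmp)
[4] flags=1000 GE?F → skip
[5] flags=1000 LS?T → r0=0x36
[6] flags=1000 CC?T → r4=0x5e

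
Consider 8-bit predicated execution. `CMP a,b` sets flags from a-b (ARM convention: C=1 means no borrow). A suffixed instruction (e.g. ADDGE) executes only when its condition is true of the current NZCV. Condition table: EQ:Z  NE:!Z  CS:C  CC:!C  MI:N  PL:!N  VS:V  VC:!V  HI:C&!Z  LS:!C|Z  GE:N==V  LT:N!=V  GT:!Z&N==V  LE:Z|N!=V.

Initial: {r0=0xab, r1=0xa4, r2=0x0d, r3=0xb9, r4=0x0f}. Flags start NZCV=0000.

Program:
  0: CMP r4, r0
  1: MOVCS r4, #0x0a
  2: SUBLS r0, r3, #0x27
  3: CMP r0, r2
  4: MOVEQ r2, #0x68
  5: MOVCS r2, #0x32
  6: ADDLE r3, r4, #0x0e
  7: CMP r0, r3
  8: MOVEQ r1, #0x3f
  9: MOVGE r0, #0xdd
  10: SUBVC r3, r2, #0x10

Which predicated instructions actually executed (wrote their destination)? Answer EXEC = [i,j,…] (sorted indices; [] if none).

EXEC = [2,5,6]

0: ✓ CMP  NZCV=0000
1: · MOVCS
2: ✓ SUBLS  r0←0x92
3: ✓ CMP  NZCV=1010
4: · MOVEQ
5: ✓ MOVCS  r2←0x32
6: ✓ ADDLE  r3←0x1d
7: ✓ CMP  NZCV=0011
8: · MOVEQ
9: · MOVGE
10: · SUBVC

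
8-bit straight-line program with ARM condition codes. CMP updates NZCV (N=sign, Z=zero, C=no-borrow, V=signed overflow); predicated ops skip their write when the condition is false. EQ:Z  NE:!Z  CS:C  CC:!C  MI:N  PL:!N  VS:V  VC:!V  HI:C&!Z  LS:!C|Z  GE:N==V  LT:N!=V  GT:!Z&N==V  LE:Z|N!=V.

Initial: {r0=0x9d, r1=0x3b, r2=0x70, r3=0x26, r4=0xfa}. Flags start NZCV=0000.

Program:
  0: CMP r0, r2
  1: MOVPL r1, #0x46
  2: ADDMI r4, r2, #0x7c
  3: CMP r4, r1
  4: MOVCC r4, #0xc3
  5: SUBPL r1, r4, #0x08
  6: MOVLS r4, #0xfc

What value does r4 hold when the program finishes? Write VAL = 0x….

[0] flags=0011 → (cmp)
[1] flags=0011 PL?T → r1=0x46
[2] flags=0011 MI?F → skip
[3] flags=1010 → (cmp)
[4] flags=1010 CC?F → skip
[5] flags=1010 PL?F → skip
[6] flags=1010 LS?F → skip

VAL = 0xfa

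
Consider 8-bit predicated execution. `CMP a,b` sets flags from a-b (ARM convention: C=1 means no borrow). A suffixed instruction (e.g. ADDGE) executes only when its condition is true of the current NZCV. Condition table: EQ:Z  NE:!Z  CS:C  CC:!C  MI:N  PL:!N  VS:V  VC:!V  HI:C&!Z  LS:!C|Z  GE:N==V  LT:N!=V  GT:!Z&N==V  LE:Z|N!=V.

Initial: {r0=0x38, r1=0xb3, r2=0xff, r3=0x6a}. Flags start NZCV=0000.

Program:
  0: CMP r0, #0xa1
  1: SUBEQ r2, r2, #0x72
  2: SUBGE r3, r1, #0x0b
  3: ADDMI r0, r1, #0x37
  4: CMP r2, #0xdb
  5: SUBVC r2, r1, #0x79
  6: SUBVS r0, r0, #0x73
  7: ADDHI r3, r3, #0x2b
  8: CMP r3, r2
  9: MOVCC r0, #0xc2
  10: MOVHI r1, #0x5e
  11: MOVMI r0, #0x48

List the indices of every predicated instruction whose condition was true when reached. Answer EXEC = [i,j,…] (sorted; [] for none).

EXEC = [2,3,5,7,10,11]

0: ✓ CMP  NZCV=1001
1: · SUBEQ
2: ✓ SUBGE  r3←0xa8
3: ✓ ADDMI  r0←0xea
4: ✓ CMP  NZCV=0010
5: ✓ SUBVC  r2←0x3a
6: · SUBVS
7: ✓ ADDHI  r3←0xd3
8: ✓ CMP  NZCV=1010
9: · MOVCC
10: ✓ MOVHI  r1←0x5e
11: ✓ MOVMI  r0←0x48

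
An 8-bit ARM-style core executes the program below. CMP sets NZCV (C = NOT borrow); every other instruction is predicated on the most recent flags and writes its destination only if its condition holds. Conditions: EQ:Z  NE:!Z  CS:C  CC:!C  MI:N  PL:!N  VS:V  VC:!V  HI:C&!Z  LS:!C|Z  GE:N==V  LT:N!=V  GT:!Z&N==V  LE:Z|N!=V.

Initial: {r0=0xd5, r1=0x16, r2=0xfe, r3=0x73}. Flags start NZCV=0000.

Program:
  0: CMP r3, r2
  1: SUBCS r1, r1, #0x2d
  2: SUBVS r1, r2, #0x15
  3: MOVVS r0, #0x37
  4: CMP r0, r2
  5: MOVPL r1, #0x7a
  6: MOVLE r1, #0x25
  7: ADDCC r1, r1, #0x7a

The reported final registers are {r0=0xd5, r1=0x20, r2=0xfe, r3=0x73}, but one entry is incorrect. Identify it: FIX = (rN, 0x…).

0: ✓ CMP  NZCV=0000
1: · SUBCS
2: · SUBVS
3: · MOVVS
4: ✓ CMP  NZCV=1000
5: · MOVPL
6: ✓ MOVLE  r1←0x25
7: ✓ ADDCC  r1←0x9f

FIX = (r1, 0x9f)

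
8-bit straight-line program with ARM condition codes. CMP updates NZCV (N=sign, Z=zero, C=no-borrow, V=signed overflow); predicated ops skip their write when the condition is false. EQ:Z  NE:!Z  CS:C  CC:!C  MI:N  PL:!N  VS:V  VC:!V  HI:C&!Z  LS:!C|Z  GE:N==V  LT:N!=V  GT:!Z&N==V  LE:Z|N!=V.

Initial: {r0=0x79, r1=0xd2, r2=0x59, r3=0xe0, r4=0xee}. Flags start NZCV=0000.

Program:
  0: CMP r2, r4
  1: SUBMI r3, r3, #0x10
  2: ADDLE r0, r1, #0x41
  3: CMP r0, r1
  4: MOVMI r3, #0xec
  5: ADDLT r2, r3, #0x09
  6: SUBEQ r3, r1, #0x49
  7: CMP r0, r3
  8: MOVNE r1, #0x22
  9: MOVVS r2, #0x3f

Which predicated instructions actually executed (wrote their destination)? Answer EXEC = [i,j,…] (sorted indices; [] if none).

EXEC = [4,8,9]

0: ✓ CMP  NZCV=0000
1: · SUBMI
2: · ADDLE
3: ✓ CMP  NZCV=1001
4: ✓ MOVMI  r3←0xec
5: · ADDLT
6: · SUBEQ
7: ✓ CMP  NZCV=1001
8: ✓ MOVNE  r1←0x22
9: ✓ MOVVS  r2←0x3f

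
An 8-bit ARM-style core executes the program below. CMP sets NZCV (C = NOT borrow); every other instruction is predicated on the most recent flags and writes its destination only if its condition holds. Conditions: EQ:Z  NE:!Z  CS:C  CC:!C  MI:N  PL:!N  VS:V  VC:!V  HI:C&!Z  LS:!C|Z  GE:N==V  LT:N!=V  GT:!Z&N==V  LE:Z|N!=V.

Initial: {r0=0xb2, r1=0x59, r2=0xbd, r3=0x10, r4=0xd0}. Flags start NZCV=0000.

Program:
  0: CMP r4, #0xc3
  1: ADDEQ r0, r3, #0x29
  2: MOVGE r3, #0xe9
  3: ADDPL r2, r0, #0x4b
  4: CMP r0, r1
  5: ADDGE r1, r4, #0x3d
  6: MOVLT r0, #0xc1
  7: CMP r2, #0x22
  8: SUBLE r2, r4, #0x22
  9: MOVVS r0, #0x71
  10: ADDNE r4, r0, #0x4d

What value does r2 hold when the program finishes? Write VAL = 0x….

[0] flags=0010 → (cmp)
[1] flags=0010 EQ?F → skip
[2] flags=0010 GE?T → r3=0xe9
[3] flags=0010 PL?T → r2=0xfd
[4] flags=0011 → (cmp)
[5] flags=0011 GE?F → skip
[6] flags=0011 LT?T → r0=0xc1
[7] flags=1010 → (cmp)
[8] flags=1010 LE?T → r2=0xae
[9] flags=1010 VS?F → skip
[10] flags=1010 NE?T → r4=0x0e

VAL = 0xae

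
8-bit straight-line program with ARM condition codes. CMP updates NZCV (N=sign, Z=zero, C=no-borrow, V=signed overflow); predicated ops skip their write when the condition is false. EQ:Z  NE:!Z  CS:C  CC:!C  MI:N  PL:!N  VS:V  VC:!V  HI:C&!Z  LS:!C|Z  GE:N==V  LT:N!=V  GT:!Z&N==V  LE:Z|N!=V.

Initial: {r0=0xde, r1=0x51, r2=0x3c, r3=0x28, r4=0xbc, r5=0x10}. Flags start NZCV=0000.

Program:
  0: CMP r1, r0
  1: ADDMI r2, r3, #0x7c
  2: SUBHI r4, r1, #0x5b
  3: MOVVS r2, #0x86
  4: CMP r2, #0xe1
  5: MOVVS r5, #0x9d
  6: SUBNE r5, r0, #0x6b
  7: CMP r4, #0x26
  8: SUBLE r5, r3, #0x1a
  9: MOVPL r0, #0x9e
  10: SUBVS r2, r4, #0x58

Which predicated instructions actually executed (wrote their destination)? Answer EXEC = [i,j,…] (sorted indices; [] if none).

0: ✓ CMP  NZCV=0000
1: · ADDMI
2: · SUBHI
3: · MOVVS
4: ✓ CMP  NZCV=0000
5: · MOVVS
6: ✓ SUBNE  r5←0x73
7: ✓ CMP  NZCV=1010
8: ✓ SUBLE  r5←0x0e
9: · MOVPL
10: · SUBVS

EXEC = [6,8]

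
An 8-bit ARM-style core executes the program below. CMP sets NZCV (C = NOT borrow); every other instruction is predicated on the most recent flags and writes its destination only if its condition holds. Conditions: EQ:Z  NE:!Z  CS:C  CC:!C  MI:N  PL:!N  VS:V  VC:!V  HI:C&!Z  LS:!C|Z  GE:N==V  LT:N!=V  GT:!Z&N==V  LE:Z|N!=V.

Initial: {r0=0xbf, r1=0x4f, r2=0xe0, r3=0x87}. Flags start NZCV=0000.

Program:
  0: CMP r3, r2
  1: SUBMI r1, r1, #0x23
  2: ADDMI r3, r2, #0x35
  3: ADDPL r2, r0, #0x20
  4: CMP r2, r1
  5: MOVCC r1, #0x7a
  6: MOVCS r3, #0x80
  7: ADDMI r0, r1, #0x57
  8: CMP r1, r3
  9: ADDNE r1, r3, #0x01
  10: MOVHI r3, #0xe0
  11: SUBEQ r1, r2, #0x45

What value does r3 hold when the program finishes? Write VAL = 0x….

VAL = 0x80

[0] flags=1000 → (cmp)
[1] flags=1000 MI?T → r1=0x2c
[2] flags=1000 MI?T → r3=0x15
[3] flags=1000 PL?F → skip
[4] flags=1010 → (cmp)
[5] flags=1010 CC?F → skip
[6] flags=1010 CS?T → r3=0x80
[7] flags=1010 MI?T → r0=0x83
[8] flags=1001 → (cmp)
[9] flags=1001 NE?T → r1=0x81
[10] flags=1001 HI?F → skip
[11] flags=1001 EQ?F → skip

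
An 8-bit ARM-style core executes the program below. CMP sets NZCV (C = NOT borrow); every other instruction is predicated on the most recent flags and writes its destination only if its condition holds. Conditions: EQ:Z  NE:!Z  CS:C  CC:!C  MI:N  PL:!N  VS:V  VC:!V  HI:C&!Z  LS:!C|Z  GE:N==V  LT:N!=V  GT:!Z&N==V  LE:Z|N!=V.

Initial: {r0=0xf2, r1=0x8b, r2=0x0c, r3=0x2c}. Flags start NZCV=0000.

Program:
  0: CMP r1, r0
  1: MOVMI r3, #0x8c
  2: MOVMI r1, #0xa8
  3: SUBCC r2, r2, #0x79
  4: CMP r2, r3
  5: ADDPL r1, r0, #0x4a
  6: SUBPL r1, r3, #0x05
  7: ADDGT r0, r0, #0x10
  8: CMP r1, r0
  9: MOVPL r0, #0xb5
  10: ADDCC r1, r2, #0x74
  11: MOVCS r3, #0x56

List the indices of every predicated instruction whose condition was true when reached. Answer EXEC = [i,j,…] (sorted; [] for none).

0: ✓ CMP  NZCV=1000
1: ✓ MOVMI  r3←0x8c
2: ✓ MOVMI  r1←0xa8
3: ✓ SUBCC  r2←0x93
4: ✓ CMP  NZCV=0010
5: ✓ ADDPL  r1←0x3c
6: ✓ SUBPL  r1←0x87
7: ✓ ADDGT  r0←0x02
8: ✓ CMP  NZCV=1010
9: · MOVPL
10: · ADDCC
11: ✓ MOVCS  r3←0x56

EXEC = [1,2,3,5,6,7,11]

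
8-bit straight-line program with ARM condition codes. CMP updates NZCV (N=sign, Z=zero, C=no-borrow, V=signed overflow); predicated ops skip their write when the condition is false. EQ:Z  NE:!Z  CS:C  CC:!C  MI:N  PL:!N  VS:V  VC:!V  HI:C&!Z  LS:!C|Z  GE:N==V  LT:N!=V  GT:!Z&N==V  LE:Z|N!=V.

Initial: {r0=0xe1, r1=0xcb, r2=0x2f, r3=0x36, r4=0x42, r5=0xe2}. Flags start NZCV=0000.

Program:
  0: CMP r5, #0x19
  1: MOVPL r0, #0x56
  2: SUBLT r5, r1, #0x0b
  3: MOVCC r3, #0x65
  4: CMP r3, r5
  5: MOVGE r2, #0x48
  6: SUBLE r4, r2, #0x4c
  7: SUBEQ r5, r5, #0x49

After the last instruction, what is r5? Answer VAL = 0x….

VAL = 0xc0

[0] flags=1010 → (cmp)
[1] flags=1010 PL?F → skip
[2] flags=1010 LT?T → r5=0xc0
[3] flags=1010 CC?F → skip
[4] flags=0000 → (cmp)
[5] flags=0000 GE?T → r2=0x48
[6] flags=0000 LE?F → skip
[7] flags=0000 EQ?F → skip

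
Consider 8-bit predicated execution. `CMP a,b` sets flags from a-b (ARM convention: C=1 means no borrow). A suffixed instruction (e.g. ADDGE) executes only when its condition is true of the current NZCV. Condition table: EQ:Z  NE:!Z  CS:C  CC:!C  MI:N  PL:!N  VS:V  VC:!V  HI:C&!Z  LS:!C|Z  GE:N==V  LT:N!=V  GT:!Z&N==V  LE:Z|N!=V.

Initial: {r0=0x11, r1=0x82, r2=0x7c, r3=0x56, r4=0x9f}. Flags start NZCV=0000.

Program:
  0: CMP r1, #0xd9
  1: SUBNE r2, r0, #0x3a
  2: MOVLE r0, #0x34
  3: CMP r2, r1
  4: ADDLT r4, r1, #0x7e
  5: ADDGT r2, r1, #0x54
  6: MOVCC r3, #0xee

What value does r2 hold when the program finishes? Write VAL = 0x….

[0] flags=1000 → (cmp)
[1] flags=1000 NE?T → r2=0xd7
[2] flags=1000 LE?T → r0=0x34
[3] flags=0010 → (cmp)
[4] flags=0010 LT?F → skip
[5] flags=0010 GT?T → r2=0xd6
[6] flags=0010 CC?F → skip

VAL = 0xd6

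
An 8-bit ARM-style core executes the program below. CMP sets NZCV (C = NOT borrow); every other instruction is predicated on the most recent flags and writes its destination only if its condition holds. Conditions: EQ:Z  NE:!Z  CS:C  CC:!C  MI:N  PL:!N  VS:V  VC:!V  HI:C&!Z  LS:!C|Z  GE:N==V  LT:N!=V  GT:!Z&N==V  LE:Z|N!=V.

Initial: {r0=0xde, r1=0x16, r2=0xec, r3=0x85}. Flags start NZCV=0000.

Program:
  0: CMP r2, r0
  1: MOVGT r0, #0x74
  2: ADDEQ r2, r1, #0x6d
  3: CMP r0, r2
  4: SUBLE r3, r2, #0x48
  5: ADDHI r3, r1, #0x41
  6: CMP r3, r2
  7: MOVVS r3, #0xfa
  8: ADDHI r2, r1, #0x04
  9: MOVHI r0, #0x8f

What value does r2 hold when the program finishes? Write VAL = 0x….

VAL = 0xec

0: ✓ CMP  NZCV=0010
1: ✓ MOVGT  r0←0x74
2: · ADDEQ
3: ✓ CMP  NZCV=1001
4: · SUBLE
5: · ADDHI
6: ✓ CMP  NZCV=1000
7: · MOVVS
8: · ADDHI
9: · MOVHI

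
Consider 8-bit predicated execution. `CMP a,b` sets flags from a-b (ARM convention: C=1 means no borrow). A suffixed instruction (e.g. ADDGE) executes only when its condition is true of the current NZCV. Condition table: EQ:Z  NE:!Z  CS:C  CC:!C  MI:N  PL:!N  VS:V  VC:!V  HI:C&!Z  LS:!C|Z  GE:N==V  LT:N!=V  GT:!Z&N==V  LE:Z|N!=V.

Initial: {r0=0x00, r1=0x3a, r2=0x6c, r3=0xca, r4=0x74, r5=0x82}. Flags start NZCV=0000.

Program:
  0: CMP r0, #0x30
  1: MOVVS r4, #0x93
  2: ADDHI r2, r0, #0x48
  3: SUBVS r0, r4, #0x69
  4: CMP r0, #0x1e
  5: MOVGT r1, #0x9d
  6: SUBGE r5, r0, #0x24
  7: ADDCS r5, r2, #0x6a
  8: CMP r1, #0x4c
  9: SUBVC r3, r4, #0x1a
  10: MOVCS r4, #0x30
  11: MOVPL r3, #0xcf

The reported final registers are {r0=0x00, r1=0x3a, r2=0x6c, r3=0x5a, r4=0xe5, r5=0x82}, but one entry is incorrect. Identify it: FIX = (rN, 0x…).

FIX = (r4, 0x74)

[0] flags=1000 → (cmp)
[1] flags=1000 VS?F → skip
[2] flags=1000 HI?F → skip
[3] flags=1000 VS?F → skip
[4] flags=1000 → (cmp)
[5] flags=1000 GT?F → skip
[6] flags=1000 GE?F → skip
[7] flags=1000 CS?F → skip
[8] flags=1000 → (cmp)
[9] flags=1000 VC?T → r3=0x5a
[10] flags=1000 CS?F → skip
[11] flags=1000 PL?F → skip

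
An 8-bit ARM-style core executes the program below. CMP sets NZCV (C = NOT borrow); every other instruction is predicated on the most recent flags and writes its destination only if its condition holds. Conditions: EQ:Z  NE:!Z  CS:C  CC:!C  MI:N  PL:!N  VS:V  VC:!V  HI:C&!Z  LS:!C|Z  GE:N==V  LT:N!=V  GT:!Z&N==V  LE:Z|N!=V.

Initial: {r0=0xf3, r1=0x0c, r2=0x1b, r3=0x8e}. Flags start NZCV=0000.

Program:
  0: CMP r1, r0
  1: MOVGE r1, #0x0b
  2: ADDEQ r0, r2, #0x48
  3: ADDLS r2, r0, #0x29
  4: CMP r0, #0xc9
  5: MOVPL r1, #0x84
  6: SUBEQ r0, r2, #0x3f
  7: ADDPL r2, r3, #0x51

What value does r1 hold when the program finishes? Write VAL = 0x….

VAL = 0x84

[0] flags=0000 → (cmp)
[1] flags=0000 GE?T → r1=0x0b
[2] flags=0000 EQ?F → skip
[3] flags=0000 LS?T → r2=0x1c
[4] flags=0010 → (cmp)
[5] flags=0010 PL?T → r1=0x84
[6] flags=0010 EQ?F → skip
[7] flags=0010 PL?T → r2=0xdf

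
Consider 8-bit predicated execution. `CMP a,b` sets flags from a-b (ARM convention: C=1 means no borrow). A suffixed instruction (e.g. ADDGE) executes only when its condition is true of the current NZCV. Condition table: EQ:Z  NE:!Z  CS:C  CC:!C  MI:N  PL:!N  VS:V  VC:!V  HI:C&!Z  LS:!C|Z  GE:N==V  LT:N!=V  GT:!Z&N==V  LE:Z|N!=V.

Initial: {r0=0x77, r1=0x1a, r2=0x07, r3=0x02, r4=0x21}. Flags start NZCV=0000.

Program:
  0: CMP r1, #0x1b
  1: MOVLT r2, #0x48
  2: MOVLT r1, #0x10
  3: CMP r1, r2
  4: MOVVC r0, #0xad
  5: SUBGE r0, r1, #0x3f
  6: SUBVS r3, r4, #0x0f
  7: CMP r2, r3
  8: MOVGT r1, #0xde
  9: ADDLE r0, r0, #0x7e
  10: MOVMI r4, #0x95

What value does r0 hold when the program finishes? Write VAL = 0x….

VAL = 0xad

[0] flags=1000 → (cmp)
[1] flags=1000 LT?T → r2=0x48
[2] flags=1000 LT?T → r1=0x10
[3] flags=1000 → (cmp)
[4] flags=1000 VC?T → r0=0xad
[5] flags=1000 GE?F → skip
[6] flags=1000 VS?F → skip
[7] flags=0010 → (cmp)
[8] flags=0010 GT?T → r1=0xde
[9] flags=0010 LE?F → skip
[10] flags=0010 MI?F → skip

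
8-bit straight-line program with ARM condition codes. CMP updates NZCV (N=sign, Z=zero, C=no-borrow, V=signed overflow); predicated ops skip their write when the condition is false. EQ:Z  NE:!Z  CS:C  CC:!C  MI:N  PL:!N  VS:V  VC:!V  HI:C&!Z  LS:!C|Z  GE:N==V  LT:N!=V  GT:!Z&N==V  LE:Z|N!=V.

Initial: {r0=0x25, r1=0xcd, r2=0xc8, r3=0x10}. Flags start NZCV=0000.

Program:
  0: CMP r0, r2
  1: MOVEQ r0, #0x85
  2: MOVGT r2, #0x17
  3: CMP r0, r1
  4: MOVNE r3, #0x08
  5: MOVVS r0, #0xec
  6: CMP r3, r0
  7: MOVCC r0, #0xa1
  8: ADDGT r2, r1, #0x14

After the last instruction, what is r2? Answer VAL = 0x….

VAL = 0x17

0: ✓ CMP  NZCV=0000
1: · MOVEQ
2: ✓ MOVGT  r2←0x17
3: ✓ CMP  NZCV=0000
4: ✓ MOVNE  r3←0x08
5: · MOVVS
6: ✓ CMP  NZCV=1000
7: ✓ MOVCC  r0←0xa1
8: · ADDGT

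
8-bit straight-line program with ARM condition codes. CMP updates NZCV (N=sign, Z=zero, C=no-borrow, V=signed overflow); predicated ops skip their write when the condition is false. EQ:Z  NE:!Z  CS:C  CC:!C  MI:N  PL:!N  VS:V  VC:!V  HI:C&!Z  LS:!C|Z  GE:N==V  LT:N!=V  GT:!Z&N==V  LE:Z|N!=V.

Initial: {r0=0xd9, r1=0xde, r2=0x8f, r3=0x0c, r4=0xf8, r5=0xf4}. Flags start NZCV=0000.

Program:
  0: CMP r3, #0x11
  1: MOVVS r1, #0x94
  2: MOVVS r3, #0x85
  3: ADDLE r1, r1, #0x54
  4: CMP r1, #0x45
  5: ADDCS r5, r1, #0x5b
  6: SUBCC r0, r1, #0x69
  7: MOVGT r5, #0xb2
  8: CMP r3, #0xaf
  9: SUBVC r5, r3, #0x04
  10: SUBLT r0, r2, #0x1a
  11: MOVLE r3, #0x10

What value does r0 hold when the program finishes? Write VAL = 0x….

[0] flags=1000 → (cmp)
[1] flags=1000 VS?F → skip
[2] flags=1000 VS?F → skip
[3] flags=1000 LE?T → r1=0x32
[4] flags=1000 → (cmp)
[5] flags=1000 CS?F → skip
[6] flags=1000 CC?T → r0=0xc9
[7] flags=1000 GT?F → skip
[8] flags=0000 → (cmp)
[9] flags=0000 VC?T → r5=0x08
[10] flags=0000 LT?F → skip
[11] flags=0000 LE?F → skip

VAL = 0xc9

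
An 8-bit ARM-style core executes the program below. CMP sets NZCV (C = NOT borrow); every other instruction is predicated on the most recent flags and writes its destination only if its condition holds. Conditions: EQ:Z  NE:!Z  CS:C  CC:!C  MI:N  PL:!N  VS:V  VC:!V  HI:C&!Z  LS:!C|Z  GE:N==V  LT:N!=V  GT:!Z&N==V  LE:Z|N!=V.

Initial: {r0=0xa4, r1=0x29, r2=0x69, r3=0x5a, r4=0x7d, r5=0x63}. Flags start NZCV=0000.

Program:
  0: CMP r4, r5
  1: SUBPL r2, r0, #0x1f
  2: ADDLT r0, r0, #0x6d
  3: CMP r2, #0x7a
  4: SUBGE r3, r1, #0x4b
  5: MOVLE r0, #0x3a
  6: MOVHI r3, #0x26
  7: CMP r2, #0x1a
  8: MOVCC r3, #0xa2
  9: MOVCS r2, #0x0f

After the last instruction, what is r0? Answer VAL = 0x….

VAL = 0x3a

0: ✓ CMP  NZCV=0010
1: ✓ SUBPL  r2←0x85
2: · ADDLT
3: ✓ CMP  NZCV=0011
4: · SUBGE
5: ✓ MOVLE  r0←0x3a
6: ✓ MOVHI  r3←0x26
7: ✓ CMP  NZCV=0011
8: · MOVCC
9: ✓ MOVCS  r2←0x0f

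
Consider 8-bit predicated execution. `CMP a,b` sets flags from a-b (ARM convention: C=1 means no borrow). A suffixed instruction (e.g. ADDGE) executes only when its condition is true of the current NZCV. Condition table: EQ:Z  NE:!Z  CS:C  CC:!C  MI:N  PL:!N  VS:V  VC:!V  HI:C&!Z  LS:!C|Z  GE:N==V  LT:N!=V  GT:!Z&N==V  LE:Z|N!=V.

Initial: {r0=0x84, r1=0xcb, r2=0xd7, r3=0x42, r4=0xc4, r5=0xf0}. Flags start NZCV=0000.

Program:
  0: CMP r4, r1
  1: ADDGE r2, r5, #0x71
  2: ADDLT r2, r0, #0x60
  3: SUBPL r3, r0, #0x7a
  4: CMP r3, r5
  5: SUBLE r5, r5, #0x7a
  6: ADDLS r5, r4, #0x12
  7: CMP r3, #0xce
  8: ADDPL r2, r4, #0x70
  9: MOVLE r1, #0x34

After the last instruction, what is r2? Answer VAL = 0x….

VAL = 0x34

0: ✓ CMP  NZCV=1000
1: · ADDGE
2: ✓ ADDLT  r2←0xe4
3: · SUBPL
4: ✓ CMP  NZCV=0000
5: · SUBLE
6: ✓ ADDLS  r5←0xd6
7: ✓ CMP  NZCV=0000
8: ✓ ADDPL  r2←0x34
9: · MOVLE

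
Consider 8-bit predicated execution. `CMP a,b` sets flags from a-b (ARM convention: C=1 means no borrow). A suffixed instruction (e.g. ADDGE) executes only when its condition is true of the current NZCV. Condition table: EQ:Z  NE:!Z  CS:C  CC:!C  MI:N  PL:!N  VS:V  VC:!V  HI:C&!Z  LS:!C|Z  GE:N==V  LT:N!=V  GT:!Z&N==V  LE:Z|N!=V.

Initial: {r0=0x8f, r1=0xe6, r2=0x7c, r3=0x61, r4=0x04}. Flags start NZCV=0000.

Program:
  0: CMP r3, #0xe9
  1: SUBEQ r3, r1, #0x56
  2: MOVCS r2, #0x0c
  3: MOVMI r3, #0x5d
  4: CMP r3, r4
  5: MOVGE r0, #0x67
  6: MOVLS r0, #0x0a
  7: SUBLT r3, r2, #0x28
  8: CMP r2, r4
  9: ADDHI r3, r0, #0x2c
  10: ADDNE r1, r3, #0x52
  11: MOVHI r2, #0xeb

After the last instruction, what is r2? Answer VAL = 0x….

VAL = 0xeb

0: ✓ CMP  NZCV=0000
1: · SUBEQ
2: · MOVCS
3: · MOVMI
4: ✓ CMP  NZCV=0010
5: ✓ MOVGE  r0←0x67
6: · MOVLS
7: · SUBLT
8: ✓ CMP  NZCV=0010
9: ✓ ADDHI  r3←0x93
10: ✓ ADDNE  r1←0xe5
11: ✓ MOVHI  r2←0xeb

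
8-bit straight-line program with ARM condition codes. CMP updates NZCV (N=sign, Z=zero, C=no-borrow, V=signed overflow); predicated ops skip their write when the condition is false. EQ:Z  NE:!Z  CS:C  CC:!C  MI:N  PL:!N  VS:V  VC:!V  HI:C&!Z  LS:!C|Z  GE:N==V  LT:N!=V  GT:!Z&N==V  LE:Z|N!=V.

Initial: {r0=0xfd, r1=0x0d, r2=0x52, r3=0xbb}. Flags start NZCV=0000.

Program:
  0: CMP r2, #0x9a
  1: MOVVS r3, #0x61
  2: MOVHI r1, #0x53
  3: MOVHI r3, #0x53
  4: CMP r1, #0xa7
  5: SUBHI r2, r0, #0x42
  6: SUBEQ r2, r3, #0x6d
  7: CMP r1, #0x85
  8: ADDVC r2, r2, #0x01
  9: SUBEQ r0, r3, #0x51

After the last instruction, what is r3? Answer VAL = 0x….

VAL = 0x61

[0] flags=1001 → (cmp)
[1] flags=1001 VS?T → r3=0x61
[2] flags=1001 HI?F → skip
[3] flags=1001 HI?F → skip
[4] flags=0000 → (cmp)
[5] flags=0000 HI?F → skip
[6] flags=0000 EQ?F → skip
[7] flags=1001 → (cmp)
[8] flags=1001 VC?F → skip
[9] flags=1001 EQ?F → skip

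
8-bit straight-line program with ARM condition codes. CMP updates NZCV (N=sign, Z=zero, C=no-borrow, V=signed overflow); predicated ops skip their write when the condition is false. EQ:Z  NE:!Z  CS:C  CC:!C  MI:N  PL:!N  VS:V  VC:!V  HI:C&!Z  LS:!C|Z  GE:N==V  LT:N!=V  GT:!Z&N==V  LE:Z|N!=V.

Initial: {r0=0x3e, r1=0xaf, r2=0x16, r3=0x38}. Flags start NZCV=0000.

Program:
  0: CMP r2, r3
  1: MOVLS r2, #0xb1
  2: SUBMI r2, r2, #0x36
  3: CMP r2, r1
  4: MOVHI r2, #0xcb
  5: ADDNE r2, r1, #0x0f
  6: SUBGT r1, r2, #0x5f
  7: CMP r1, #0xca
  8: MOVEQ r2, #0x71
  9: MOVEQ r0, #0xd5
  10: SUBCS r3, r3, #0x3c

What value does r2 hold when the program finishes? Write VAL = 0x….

VAL = 0xbe

0: ✓ CMP  NZCV=1000
1: ✓ MOVLS  r2←0xb1
2: ✓ SUBMI  r2←0x7b
3: ✓ CMP  NZCV=1001
4: · MOVHI
5: ✓ ADDNE  r2←0xbe
6: ✓ SUBGT  r1←0x5f
7: ✓ CMP  NZCV=1001
8: · MOVEQ
9: · MOVEQ
10: · SUBCS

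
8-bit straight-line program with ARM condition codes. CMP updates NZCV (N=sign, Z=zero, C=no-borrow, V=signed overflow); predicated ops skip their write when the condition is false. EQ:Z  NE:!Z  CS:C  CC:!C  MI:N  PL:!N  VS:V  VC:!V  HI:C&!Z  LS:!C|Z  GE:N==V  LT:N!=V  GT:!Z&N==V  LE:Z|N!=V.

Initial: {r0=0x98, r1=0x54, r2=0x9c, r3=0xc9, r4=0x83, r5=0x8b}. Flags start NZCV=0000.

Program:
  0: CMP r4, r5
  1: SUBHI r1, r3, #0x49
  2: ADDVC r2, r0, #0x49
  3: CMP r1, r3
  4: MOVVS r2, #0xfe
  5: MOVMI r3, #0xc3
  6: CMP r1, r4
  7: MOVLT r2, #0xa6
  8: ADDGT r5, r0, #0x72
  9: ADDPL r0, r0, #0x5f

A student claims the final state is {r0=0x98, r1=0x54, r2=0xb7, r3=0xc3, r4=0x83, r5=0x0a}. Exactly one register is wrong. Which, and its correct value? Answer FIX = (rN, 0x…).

0: ✓ CMP  NZCV=1000
1: · SUBHI
2: ✓ ADDVC  r2←0xe1
3: ✓ CMP  NZCV=1001
4: ✓ MOVVS  r2←0xfe
5: ✓ MOVMI  r3←0xc3
6: ✓ CMP  NZCV=1001
7: · MOVLT
8: ✓ ADDGT  r5←0x0a
9: · ADDPL

FIX = (r2, 0xfe)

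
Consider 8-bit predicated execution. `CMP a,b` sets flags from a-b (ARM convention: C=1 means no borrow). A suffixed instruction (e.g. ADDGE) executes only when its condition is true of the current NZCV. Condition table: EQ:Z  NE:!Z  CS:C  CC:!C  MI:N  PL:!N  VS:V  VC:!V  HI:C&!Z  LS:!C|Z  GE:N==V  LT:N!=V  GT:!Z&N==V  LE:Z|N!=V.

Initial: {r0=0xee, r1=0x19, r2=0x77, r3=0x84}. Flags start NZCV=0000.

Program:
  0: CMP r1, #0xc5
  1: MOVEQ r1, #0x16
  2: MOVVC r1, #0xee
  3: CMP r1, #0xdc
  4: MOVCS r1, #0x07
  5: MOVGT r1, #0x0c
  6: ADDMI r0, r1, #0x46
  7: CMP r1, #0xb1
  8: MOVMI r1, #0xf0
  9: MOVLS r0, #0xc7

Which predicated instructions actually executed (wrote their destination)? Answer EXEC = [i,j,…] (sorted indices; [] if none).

0: ✓ CMP  NZCV=0000
1: · MOVEQ
2: ✓ MOVVC  r1←0xee
3: ✓ CMP  NZCV=0010
4: ✓ MOVCS  r1←0x07
5: ✓ MOVGT  r1←0x0c
6: · ADDMI
7: ✓ CMP  NZCV=0000
8: · MOVMI
9: ✓ MOVLS  r0←0xc7

EXEC = [2,4,5,9]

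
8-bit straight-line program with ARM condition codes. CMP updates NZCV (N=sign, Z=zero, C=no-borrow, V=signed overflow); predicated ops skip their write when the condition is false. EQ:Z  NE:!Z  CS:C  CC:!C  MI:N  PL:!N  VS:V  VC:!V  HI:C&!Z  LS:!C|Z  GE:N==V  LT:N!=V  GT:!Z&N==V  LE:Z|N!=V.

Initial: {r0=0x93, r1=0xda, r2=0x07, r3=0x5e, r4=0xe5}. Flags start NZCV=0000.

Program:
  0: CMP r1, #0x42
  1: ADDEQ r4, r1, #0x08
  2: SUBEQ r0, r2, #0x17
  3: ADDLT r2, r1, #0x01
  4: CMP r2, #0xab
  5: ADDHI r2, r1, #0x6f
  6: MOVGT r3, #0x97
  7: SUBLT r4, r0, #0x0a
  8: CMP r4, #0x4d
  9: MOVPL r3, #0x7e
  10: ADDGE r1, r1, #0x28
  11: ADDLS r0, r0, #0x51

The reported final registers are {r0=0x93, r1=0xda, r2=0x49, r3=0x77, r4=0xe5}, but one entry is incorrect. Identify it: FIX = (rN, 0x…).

0: ✓ CMP  NZCV=1010
1: · ADDEQ
2: · SUBEQ
3: ✓ ADDLT  r2←0xdb
4: ✓ CMP  NZCV=0010
5: ✓ ADDHI  r2←0x49
6: ✓ MOVGT  r3←0x97
7: · SUBLT
8: ✓ CMP  NZCV=1010
9: · MOVPL
10: · ADDGE
11: · ADDLS

FIX = (r3, 0x97)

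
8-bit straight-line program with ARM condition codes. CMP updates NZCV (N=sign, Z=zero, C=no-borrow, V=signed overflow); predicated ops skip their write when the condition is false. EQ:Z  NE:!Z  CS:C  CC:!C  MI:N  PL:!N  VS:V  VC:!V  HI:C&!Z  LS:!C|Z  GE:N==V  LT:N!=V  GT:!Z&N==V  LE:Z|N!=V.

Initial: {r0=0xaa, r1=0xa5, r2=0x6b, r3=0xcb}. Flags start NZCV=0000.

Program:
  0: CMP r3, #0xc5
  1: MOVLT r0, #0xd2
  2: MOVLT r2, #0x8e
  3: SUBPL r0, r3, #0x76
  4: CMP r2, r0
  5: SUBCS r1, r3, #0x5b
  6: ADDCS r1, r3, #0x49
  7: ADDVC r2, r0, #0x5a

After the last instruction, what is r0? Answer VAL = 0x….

0: ✓ CMP  NZCV=0010
1: · MOVLT
2: · MOVLT
3: ✓ SUBPL  r0←0x55
4: ✓ CMP  NZCV=0010
5: ✓ SUBCS  r1←0x70
6: ✓ ADDCS  r1←0x14
7: ✓ ADDVC  r2←0xaf

VAL = 0x55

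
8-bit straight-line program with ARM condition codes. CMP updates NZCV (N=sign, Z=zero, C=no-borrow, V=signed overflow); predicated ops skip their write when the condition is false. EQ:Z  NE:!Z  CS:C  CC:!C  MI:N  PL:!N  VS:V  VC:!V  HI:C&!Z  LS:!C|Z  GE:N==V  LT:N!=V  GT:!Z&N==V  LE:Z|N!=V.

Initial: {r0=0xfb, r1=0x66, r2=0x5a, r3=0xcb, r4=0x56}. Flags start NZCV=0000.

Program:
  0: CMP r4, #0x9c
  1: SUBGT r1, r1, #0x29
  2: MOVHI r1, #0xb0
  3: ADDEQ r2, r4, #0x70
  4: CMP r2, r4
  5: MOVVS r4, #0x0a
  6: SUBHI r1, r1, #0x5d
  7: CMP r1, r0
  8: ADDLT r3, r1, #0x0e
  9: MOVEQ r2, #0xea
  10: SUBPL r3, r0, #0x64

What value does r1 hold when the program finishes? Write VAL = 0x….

0: ✓ CMP  NZCV=1001
1: ✓ SUBGT  r1←0x3d
2: · MOVHI
3: · ADDEQ
4: ✓ CMP  NZCV=0010
5: · MOVVS
6: ✓ SUBHI  r1←0xe0
7: ✓ CMP  NZCV=1000
8: ✓ ADDLT  r3←0xee
9: · MOVEQ
10: · SUBPL

VAL = 0xe0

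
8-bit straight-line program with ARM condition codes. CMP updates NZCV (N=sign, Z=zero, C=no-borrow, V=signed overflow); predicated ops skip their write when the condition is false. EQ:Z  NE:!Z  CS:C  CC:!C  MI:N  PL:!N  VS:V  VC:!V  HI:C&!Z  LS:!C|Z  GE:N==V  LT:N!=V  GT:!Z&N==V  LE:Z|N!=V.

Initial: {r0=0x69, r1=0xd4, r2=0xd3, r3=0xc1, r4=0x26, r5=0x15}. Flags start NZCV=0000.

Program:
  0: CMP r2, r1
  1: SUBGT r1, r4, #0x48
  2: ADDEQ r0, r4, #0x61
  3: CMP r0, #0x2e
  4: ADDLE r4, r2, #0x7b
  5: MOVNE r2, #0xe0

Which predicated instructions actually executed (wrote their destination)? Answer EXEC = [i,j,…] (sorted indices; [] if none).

[0] flags=1000 → (cmp)
[1] flags=1000 GT?F → skip
[2] flags=1000 EQ?F → skip
[3] flags=0010 → (cmp)
[4] flags=0010 LE?F → skip
[5] flags=0010 NE?T → r2=0xe0

EXEC = [5]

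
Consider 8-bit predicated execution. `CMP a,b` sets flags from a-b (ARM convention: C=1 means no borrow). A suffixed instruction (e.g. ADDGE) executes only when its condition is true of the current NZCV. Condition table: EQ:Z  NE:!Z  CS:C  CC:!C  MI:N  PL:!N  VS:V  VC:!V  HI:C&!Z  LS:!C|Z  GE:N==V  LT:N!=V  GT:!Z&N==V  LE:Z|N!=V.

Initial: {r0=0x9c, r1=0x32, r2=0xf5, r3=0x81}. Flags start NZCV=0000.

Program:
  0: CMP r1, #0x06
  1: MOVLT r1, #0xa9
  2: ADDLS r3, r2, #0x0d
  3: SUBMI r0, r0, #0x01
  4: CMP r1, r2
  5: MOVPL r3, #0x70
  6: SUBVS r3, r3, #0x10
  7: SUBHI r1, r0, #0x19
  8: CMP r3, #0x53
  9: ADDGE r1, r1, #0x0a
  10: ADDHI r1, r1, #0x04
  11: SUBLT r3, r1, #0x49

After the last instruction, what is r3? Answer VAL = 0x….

VAL = 0x70

[0] flags=0010 → (cmp)
[1] flags=0010 LT?F → skip
[2] flags=0010 LS?F → skip
[3] flags=0010 MI?F → skip
[4] flags=0000 → (cmp)
[5] flags=0000 PL?T → r3=0x70
[6] flags=0000 VS?F → skip
[7] flags=0000 HI?F → skip
[8] flags=0010 → (cmp)
[9] flags=0010 GE?T → r1=0x3c
[10] flags=0010 HI?T → r1=0x40
[11] flags=0010 LT?F → skip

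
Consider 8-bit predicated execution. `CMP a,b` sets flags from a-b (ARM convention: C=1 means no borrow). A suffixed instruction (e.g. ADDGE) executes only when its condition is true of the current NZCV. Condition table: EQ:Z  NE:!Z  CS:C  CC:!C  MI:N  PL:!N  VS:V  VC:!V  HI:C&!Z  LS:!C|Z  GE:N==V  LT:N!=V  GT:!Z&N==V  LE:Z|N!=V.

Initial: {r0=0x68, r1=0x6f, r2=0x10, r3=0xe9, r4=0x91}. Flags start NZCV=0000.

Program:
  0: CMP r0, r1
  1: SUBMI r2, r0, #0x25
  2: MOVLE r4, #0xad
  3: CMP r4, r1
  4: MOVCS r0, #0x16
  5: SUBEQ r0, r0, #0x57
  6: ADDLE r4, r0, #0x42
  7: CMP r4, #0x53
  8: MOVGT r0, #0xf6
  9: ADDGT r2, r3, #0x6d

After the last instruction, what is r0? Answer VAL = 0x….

VAL = 0xf6

[0] flags=1000 → (cmp)
[1] flags=1000 MI?T → r2=0x43
[2] flags=1000 LE?T → r4=0xad
[3] flags=0011 → (cmp)
[4] flags=0011 CS?T → r0=0x16
[5] flags=0011 EQ?F → skip
[6] flags=0011 LE?T → r4=0x58
[7] flags=0010 → (cmp)
[8] flags=0010 GT?T → r0=0xf6
[9] flags=0010 GT?T → r2=0x56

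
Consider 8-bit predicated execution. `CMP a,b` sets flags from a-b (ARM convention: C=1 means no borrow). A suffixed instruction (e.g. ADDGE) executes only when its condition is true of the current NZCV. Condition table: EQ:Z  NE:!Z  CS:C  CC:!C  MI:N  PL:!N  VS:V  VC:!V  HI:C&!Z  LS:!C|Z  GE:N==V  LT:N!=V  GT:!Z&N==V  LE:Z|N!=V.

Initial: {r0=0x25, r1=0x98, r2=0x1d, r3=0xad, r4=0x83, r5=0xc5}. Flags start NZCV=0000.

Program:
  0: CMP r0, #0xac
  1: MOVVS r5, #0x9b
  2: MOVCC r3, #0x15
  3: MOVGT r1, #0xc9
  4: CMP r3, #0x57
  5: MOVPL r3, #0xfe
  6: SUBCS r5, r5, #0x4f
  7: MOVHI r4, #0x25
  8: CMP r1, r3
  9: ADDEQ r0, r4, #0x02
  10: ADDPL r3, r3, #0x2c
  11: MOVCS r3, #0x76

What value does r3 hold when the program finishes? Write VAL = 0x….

VAL = 0x76

0: ✓ CMP  NZCV=0000
1: · MOVVS
2: ✓ MOVCC  r3←0x15
3: ✓ MOVGT  r1←0xc9
4: ✓ CMP  NZCV=1000
5: · MOVPL
6: · SUBCS
7: · MOVHI
8: ✓ CMP  NZCV=1010
9: · ADDEQ
10: · ADDPL
11: ✓ MOVCS  r3←0x76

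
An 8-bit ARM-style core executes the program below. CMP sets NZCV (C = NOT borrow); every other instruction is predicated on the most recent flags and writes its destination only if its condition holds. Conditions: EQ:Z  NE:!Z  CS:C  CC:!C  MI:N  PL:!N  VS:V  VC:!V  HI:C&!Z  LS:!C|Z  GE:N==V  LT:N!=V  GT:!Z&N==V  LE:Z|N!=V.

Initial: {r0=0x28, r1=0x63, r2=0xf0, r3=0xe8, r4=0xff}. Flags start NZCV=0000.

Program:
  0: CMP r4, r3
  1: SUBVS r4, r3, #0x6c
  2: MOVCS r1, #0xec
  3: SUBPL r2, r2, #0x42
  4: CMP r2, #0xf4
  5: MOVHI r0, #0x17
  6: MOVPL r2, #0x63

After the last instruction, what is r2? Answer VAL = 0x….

0: ✓ CMP  NZCV=0010
1: · SUBVS
2: ✓ MOVCS  r1←0xec
3: ✓ SUBPL  r2←0xae
4: ✓ CMP  NZCV=1000
5: · MOVHI
6: · MOVPL

VAL = 0xae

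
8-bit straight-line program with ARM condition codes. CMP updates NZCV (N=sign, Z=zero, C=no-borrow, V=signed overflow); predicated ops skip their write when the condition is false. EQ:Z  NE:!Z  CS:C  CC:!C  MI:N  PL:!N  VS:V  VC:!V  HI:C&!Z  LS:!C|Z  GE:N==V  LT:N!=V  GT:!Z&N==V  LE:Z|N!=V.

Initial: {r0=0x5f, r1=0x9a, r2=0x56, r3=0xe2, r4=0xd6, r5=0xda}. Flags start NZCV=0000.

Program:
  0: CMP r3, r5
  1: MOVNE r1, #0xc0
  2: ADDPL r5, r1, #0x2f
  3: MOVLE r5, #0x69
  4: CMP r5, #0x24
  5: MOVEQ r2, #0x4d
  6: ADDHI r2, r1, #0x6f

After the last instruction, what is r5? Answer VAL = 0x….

[0] flags=0010 → (cmp)
[1] flags=0010 NE?T → r1=0xc0
[2] flags=0010 PL?T → r5=0xef
[3] flags=0010 LE?F → skip
[4] flags=1010 → (cmp)
[5] flags=1010 EQ?F → skip
[6] flags=1010 HI?T → r2=0x2f

VAL = 0xef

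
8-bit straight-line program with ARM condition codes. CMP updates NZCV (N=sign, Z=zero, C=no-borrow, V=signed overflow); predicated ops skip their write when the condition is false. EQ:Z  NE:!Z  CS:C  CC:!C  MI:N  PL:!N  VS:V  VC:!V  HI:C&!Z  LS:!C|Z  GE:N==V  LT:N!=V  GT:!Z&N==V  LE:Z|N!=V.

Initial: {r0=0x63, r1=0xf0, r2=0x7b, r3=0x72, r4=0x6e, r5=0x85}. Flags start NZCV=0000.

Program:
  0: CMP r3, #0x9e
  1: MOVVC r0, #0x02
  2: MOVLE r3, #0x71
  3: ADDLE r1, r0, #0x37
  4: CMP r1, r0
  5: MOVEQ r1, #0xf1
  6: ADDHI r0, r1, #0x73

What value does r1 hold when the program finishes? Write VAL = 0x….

VAL = 0xf0

[0] flags=1001 → (cmp)
[1] flags=1001 VC?F → skip
[2] flags=1001 LE?F → skip
[3] flags=1001 LE?F → skip
[4] flags=1010 → (cmp)
[5] flags=1010 EQ?F → skip
[6] flags=1010 HI?T → r0=0x63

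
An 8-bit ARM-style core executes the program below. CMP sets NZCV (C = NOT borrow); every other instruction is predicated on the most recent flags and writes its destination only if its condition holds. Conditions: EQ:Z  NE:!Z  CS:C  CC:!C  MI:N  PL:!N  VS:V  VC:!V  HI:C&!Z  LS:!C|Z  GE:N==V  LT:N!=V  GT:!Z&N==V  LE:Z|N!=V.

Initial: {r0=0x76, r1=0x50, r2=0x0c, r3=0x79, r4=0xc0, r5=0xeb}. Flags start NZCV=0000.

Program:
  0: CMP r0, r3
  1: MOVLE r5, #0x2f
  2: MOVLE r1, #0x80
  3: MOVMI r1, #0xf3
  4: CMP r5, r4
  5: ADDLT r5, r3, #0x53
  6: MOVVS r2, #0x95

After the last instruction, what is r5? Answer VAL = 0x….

0: ✓ CMP  NZCV=1000
1: ✓ MOVLE  r5←0x2f
2: ✓ MOVLE  r1←0x80
3: ✓ MOVMI  r1←0xf3
4: ✓ CMP  NZCV=0000
5: · ADDLT
6: · MOVVS

VAL = 0x2f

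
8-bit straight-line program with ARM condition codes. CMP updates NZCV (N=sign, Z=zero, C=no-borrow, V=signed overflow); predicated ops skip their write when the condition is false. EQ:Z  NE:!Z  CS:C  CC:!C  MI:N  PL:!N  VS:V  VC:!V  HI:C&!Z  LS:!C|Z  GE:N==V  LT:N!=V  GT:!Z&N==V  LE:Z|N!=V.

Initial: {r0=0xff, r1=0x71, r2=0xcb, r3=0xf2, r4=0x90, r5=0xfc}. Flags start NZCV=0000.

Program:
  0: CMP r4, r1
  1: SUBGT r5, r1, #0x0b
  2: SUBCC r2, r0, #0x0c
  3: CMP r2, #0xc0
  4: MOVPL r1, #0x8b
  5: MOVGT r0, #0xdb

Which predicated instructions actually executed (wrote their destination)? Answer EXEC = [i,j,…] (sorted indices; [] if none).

EXEC = [4,5]

[0] flags=0011 → (cmp)
[1] flags=0011 GT?F → skip
[2] flags=0011 CC?F → skip
[3] flags=0010 → (cmp)
[4] flags=0010 PL?T → r1=0x8b
[5] flags=0010 GT?T → r0=0xdb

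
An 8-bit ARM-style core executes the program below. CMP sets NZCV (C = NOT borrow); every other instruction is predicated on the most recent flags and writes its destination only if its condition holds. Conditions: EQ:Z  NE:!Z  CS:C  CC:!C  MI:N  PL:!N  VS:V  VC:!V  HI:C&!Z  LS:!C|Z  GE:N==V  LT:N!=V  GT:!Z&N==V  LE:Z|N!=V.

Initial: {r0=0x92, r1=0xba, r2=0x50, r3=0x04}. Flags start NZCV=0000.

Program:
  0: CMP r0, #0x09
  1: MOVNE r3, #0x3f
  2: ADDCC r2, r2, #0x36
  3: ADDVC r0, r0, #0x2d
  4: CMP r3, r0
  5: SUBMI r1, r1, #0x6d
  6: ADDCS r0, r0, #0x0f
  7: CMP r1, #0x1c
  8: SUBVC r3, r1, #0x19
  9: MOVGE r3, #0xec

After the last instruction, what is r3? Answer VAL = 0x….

VAL = 0xec

0: ✓ CMP  NZCV=1010
1: ✓ MOVNE  r3←0x3f
2: · ADDCC
3: ✓ ADDVC  r0←0xbf
4: ✓ CMP  NZCV=1001
5: ✓ SUBMI  r1←0x4d
6: · ADDCS
7: ✓ CMP  NZCV=0010
8: ✓ SUBVC  r3←0x34
9: ✓ MOVGE  r3←0xec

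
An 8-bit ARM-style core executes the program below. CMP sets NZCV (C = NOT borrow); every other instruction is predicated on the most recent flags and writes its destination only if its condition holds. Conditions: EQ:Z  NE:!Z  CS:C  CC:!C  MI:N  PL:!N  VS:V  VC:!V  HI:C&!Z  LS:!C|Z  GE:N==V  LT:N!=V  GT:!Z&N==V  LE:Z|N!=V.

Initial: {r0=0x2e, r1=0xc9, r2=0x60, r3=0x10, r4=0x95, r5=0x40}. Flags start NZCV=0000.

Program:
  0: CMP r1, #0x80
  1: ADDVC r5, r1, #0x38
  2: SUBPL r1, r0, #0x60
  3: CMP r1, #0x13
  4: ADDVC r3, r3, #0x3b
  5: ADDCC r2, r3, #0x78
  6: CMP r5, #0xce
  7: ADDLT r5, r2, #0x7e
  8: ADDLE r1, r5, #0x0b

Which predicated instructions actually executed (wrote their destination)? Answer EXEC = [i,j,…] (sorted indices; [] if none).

[0] flags=0010 → (cmp)
[1] flags=0010 VC?T → r5=0x01
[2] flags=0010 PL?T → r1=0xce
[3] flags=1010 → (cmp)
[4] flags=1010 VC?T → r3=0x4b
[5] flags=1010 CC?F → skip
[6] flags=0000 → (cmp)
[7] flags=0000 LT?F → skip
[8] flags=0000 LE?F → skip

EXEC = [1,2,4]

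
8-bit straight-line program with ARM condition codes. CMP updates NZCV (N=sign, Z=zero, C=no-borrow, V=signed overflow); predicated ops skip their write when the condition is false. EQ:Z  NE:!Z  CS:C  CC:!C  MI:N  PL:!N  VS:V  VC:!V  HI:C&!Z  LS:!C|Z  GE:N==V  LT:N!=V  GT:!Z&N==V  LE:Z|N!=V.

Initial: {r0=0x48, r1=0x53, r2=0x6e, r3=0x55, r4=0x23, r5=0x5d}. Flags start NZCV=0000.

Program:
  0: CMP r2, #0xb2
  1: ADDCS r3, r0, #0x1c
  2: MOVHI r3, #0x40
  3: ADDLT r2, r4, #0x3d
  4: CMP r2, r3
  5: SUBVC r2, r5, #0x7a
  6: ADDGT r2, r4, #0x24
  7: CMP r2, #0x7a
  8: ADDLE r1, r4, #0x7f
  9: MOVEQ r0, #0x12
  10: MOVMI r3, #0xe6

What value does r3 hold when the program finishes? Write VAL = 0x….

[0] flags=1001 → (cmp)
[1] flags=1001 CS?F → skip
[2] flags=1001 HI?F → skip
[3] flags=1001 LT?F → skip
[4] flags=0010 → (cmp)
[5] flags=0010 VC?T → r2=0xe3
[6] flags=0010 GT?T → r2=0x47
[7] flags=1000 → (cmp)
[8] flags=1000 LE?T → r1=0xa2
[9] flags=1000 EQ?F → skip
[10] flags=1000 MI?T → r3=0xe6

VAL = 0xe6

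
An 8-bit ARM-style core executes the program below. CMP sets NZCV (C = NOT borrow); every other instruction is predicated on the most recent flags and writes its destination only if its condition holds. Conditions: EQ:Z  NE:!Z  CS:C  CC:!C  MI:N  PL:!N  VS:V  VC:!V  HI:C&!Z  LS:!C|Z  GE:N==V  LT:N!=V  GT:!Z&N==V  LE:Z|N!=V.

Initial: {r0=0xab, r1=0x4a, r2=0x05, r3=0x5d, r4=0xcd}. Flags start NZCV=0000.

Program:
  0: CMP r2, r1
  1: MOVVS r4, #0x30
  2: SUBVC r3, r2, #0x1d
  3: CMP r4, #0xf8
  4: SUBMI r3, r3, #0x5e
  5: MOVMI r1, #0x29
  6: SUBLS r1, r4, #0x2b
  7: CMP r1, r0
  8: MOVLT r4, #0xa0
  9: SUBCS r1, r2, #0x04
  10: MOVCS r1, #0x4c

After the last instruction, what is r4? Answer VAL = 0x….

[0] flags=1000 → (cmp)
[1] flags=1000 VS?F → skip
[2] flags=1000 VC?T → r3=0xe8
[3] flags=1000 → (cmp)
[4] flags=1000 MI?T → r3=0x8a
[5] flags=1000 MI?T → r1=0x29
[6] flags=1000 LS?T → r1=0xa2
[7] flags=1000 → (cmp)
[8] flags=1000 LT?T → r4=0xa0
[9] flags=1000 CS?F → skip
[10] flags=1000 CS?F → skip

VAL = 0xa0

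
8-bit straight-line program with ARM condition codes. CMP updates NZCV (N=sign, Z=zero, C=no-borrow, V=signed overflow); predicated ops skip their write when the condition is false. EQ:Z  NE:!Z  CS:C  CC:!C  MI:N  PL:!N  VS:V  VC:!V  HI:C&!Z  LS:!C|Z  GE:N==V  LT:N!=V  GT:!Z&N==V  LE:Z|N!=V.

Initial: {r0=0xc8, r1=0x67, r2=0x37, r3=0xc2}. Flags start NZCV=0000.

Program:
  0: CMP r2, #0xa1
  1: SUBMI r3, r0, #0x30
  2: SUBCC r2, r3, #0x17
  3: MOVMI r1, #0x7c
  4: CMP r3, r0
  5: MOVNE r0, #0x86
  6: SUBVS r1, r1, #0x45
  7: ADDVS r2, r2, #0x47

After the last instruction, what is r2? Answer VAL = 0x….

VAL = 0x81

[0] flags=1001 → (cmp)
[1] flags=1001 MI?T → r3=0x98
[2] flags=1001 CC?T → r2=0x81
[3] flags=1001 MI?T → r1=0x7c
[4] flags=1000 → (cmp)
[5] flags=1000 NE?T → r0=0x86
[6] flags=1000 VS?F → skip
[7] flags=1000 VS?F → skip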